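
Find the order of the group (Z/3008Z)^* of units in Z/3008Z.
|(Z/3008Z)^*| = 1472

(Z/3008Z)^* consists of the classes a with gcd(a, 3008) = 1, so its order is φ(3008). φ is multiplicative, with φ(p^e) = p^e − p^(e−1). Factorise 3008 = 2^6 · 47. Then
  φ(3008) = (2^6 − 2^5) · (47 − 1) = 32 · 46 = 1472.
Thus |(Z/3008Z)^*| = 1472.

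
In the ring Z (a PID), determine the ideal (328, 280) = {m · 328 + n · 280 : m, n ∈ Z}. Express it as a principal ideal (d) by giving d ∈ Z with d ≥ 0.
(328, 280) = (8); d = 8

In the PID Z, (a, b) is generated by gcd(a, b). Compute gcd(328, 280) with the extended Euclidean algorithm, tracking rows (r, s, t) with s·328 + t·280 = r:
  row A: (328, 1, 0)   [1·328 + 0·280 = 328]
  row B: (280, 0, 1)   [0·328 + 1·280 = 280]
  328 = 1·280 + 48   → row C = row A − 1·row B = (48, 1, −1)   [check: 1·328 − 1·280 = 48]
  280 = 5·48 + 40   → row D = row B − 5·row C = (40, −5, 6)   [check: −5·328 + 6·280 = 40]
  48 = 1·40 + 8   → row E = row C − 1·row D = (8, 6, −7)   [check: 6·328 − 7·280 = 8]
  40 = 5·8 + 0   → remainder 0, stop. gcd = 8 (last nonzero row E).
So gcd(328, 280) = 8, with Bézout identity 6·328 − 7·280 = 8. Containment (⊇): the Bézout identity exhibits 8 as an element of (328, 280), giving (8) ⊆ (328, 280). Containment (⊆): since 8 | 328 and 8 | 280 (328 = 8·41, 280 = 8·35), every Z-linear combination of 328 and 280 is divisible by 8, so (328, 280) ⊆ (8). Therefore (328, 280) = (8), d = 8.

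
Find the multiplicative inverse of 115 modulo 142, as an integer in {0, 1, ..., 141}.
Apply the extended Euclidean algorithm to (142, 115), tracking rows (r, s, t) with s·142 + t·115 = r. Each division r_prev = q·r_cur + r_new produces the new row as (previous row) − q·(current row):
  row A: (142, 1, 0)   [1·142 + 0·115 = 142]
  row B: (115, 0, 1)   [0·142 + 1·115 = 115]
  142 = 1·115 + 27   → row C = row A − 1·row B = (27, 1, −1)   [check: 1·142 − 1·115 = 27]
  115 = 4·27 + 7   → row D = row B − 4·row C = (7, −4, 5)   [check: −4·142 + 5·115 = 7]
  27 = 3·7 + 6   → row E = row C − 3·row D = (6, 13, −16)   [check: 13·142 − 16·115 = 6]
  7 = 1·6 + 1   → row F = row D − 1·row E = (1, −17, 21)   [check: −17·142 + 21·115 = 1]
  6 = 6·1 + 0   → remainder 0, stop. gcd = 1 (last nonzero row F).
The gcd is 1, so 115 is invertible mod 142. The last nonzero row gives −17·142 + 21·115 = 1, so t = 21. So 115^(−1) ≡ 21 (mod 142). Verify: 115 · 21 = 2415 ≡ 1 (mod 142). ✓

Final answer: 115^(−1) ≡ 21 (mod 142)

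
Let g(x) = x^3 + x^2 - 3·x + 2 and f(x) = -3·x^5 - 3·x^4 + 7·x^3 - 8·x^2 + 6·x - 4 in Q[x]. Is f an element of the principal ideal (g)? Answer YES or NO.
YES

In Q[x] the ideal (g) consists of all multiples of g, so f ∈ (g) iff g | f, i.e. iff the remainder of f on division by g is 0. Divide f by g (g is monic, so eliminate the leading term of the running remainder at each step):
  leading term -3·x^5: subtract (-3·x^2)·g(x) = -3·x^5 - 3·x^4 + 9·x^3 - 6·x^2, leaving -2·x^3 - 2·x^2 + 6·x - 4
  leading term -2·x^3: subtract (-2)·g(x) = -2·x^3 - 2·x^2 + 6·x - 4, leaving 0
The remainder is 0, so f(x) = g(x) · h(x) with h(x) = -3·x^2 - 2. Hence g | f, i.e. f ∈ (g).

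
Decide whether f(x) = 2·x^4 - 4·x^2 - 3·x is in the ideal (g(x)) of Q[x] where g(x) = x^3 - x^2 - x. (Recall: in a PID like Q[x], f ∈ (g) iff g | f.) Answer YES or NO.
NO

In Q[x] the ideal (g) consists of all multiples of g, so f ∈ (g) iff g | f, i.e. iff the remainder of f on division by g is 0. Divide f by g (g is monic, so eliminate the leading term of the running remainder at each step):
  leading term 2·x^4: subtract (2·x)·g(x) = 2·x^4 - 2·x^3 - 2·x^2, leaving 2·x^3 - 2·x^2 - 3·x
  leading term 2·x^3: subtract (2)·g(x) = 2·x^3 - 2·x^2 - 2·x, leaving -x
The remainder r(x) = -x ≠ 0 (and deg r < deg g), so g ∤ f, i.e. f ∉ (g).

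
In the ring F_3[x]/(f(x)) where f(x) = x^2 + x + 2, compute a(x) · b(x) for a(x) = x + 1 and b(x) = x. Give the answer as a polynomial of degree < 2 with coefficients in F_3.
a · b ≡ 1 (mod f(x))

Multiply as integer polynomials: a · b = x^2 + x. Reducing coefficients mod 3: a · b ≡ x^2 + x. Now divide by f(x) = x^2 + x + 2 in F_3[x], eliminating the leading term at each step:
  leading term x^2: subtract (1)·f(x) = x^2 + x + 2, leaving 1 (coefficients mod 3)
The degree is now < 2, so this is the remainder. Hence a · b ≡ 1 in F_3[x]/(f).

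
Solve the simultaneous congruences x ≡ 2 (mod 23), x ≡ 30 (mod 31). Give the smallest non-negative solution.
x ≡ 278 (mod 713); the representative in [0, 713) is 278

The moduli 23, 31 are pairwise coprime, so by the CRT there is a unique solution mod 23·31 = 713.
Solve by successive substitution. Start with x ≡ 2 (mod 23).
  Combine with x ≡ 30 (mod 31): write x = 2 + 23·t and require 2 + 23·t ≡ 30 (mod 31), i.e. 23·t ≡ 30 − 2 ≡ 28 (mod 31). Since 23^(−1) ≡ 27 (mod 31), t ≡ 27·28 ≡ 12 (mod 31). So x ≡ 2 + 23·12 = 278 (mod 713).
Unique solution in [0, 713): x = 278.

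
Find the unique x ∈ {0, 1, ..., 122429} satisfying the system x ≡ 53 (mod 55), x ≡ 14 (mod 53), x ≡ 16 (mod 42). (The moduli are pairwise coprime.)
The moduli 55, 53, 42 are pairwise coprime, so by the CRT there is a unique solution mod 55·53·42 = 122430.
Solve by successive substitution. Start with x ≡ 53 (mod 55).
  Combine with x ≡ 14 (mod 53): write x = 53 + 55·t and require 53 + 55·t ≡ 14 (mod 53), i.e. 55·t ≡ 14 − 53 ≡ 14 (mod 53). Since 55^(−1) ≡ 27 (mod 53) (55 ≡ 2 (mod 53)), t ≡ 27·14 ≡ 7 (mod 53). So x ≡ 53 + 55·7 = 438 (mod 2915).
  Combine with x ≡ 16 (mod 42): write x = 438 + 2915·t and require 438 + 2915·t ≡ 16 (mod 42), i.e. 2915·t ≡ 16 − 438 ≡ 40 (mod 42). Since 2915^(−1) ≡ 5 (mod 42) (2915 ≡ 17 (mod 42)), t ≡ 5·40 ≡ 32 (mod 42). So x ≡ 438 + 2915·32 = 93718 (mod 122430).
Unique solution in [0, 122430): x = 93718.

Final answer: x ≡ 93718 (mod 122430); the representative in [0, 122430) is 93718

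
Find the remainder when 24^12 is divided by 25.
Use repeated squaring. Binary(12) = 1100. Walk through the bits of the exponent 12 left-to-right: at each bit after the leading one, square the running value, then multiply by 24 if the bit is 1 (always reducing mod 25):
  bit 1 = 1 (leading): start with 24.
  bit 2 = 1: square 24^2 = 576 ≡ 1; bit is 1, so multiply 1·24 = 24 (mod 25).
  bit 3 = 0: square 24^2 = 576 ≡ 1 (mod 25).
  bit 4 = 0: square 1^2 = 1 (mod 25).
Final value: 24^12 ≡ 1 (mod 25).

Final answer: 1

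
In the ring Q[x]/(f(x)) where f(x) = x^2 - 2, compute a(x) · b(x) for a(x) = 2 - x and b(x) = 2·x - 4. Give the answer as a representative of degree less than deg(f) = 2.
a · b ≡ 8·x - 12 (mod f(x))

First multiply in Q[x] without reducing: a · b = -2·x^2 + 8·x - 8. Now divide by f(x) = x^2 - 2, eliminating the leading term at each step:
  leading term -2·x^2: subtract (-2)·f(x) = 4 - 2·x^2, leaving 8·x - 12
The degree is now < 2, so this is the remainder. Hence a · b ≡ 8·x - 12 in Q[x]/(f).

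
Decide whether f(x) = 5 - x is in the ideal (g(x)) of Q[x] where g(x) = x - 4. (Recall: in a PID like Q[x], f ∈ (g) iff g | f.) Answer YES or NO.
In Q[x] the ideal (g) consists of all multiples of g, so f ∈ (g) iff g | f, i.e. iff the remainder of f on division by g is 0. Divide f by g (g is monic, so eliminate the leading term of the running remainder at each step):
  leading term -x: subtract (-1)·g(x) = 4 - x, leaving 1
The remainder r(x) = 1 ≠ 0 (and deg r < deg g), so g ∤ f, i.e. f ∉ (g).

Final answer: NO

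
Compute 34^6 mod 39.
Use repeated squaring. Binary(6) = 110. Walk through the bits of the exponent 6 left-to-right: at each bit after the leading one, square the running value, then multiply by 34 if the bit is 1 (always reducing mod 39):
  bit 1 = 1 (leading): start with 34.
  bit 2 = 1: square 34^2 = 1156 ≡ 25; bit is 1, so multiply 25·34 = 850 ≡ 31 (mod 39).
  bit 3 = 0: square 31^2 = 961 ≡ 25 (mod 39).
Final value: 34^6 ≡ 25 (mod 39).

Final answer: 25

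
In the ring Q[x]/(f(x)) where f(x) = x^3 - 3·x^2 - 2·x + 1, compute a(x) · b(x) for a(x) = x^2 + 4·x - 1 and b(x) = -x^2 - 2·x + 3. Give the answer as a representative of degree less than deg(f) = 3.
a · b ≡ -33·x^2 - 3·x + 6 (mod f(x))

First multiply in Q[x] without reducing: a · b = -x^4 - 6·x^3 - 4·x^2 + 14·x - 3. Now divide by f(x) = x^3 - 3·x^2 - 2·x + 1, eliminating the leading term at each step:
  leading term -x^4: subtract (-x)·f(x) = -x^4 + 3·x^3 + 2·x^2 - x, leaving -9·x^3 - 6·x^2 + 15·x - 3
  leading term -9·x^3: subtract (-9)·f(x) = -9·x^3 + 27·x^2 + 18·x - 9, leaving -33·x^2 - 3·x + 6
The degree is now < 3, so this is the remainder. Hence a · b ≡ -33·x^2 - 3·x + 6 in Q[x]/(f).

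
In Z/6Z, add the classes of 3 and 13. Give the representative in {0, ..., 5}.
4

Reduce the summands first: 13 ≡ 1 (mod 6), so 3 + 13 ≡ 3 + 1 (mod 6). 3 + 1 = 4; 4 = 0·6 + 4, so (3 + 13) mod 6 = 4.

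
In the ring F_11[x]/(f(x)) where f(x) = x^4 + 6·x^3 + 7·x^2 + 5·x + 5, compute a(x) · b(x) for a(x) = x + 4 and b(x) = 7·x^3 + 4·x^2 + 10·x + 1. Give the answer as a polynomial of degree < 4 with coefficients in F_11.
a · b ≡ x^3 + 10·x^2 + 6·x + 2 (mod f(x))

Multiply as integer polynomials: a · b = 7·x^4 + 32·x^3 + 26·x^2 + 41·x + 4. Reducing coefficients mod 11: a · b ≡ 7·x^4 + 10·x^3 + 4·x^2 + 8·x + 4. Now divide by f(x) = x^4 + 6·x^3 + 7·x^2 + 5·x + 5 in F_11[x], eliminating the leading term at each step:
  leading term 7·x^4: subtract (7)·f(x) = 7·x^4 + 9·x^3 + 5·x^2 + 2·x + 2, leaving x^3 + 10·x^2 + 6·x + 2 (coefficients mod 11)
The degree is now < 4, so this is the remainder. Hence a · b ≡ x^3 + 10·x^2 + 6·x + 2 in F_11[x]/(f).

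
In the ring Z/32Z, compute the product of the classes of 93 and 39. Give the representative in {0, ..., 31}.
11

Reduce the factors first: 93 ≡ 29, 39 ≡ 7 (mod 32), so 93 · 39 ≡ 29 · 7 (mod 32). 29 · 7 = 203. Dividing by 32: 203 = 6·32 + 11. So (93 · 39) mod 32 = 11.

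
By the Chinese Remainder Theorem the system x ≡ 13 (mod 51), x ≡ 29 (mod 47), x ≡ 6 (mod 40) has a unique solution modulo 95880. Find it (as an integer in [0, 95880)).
x ≡ 40966 (mod 95880); the representative in [0, 95880) is 40966

The moduli 51, 47, 40 are pairwise coprime, so by the CRT there is a unique solution mod 51·47·40 = 95880.
Solve by successive substitution. Start with x ≡ 13 (mod 51).
  Combine with x ≡ 29 (mod 47): write x = 13 + 51·t and require 13 + 51·t ≡ 29 (mod 47), i.e. 51·t ≡ 29 − 13 ≡ 16 (mod 47). Since 51^(−1) ≡ 12 (mod 47) (51 ≡ 4 (mod 47)), t ≡ 12·16 ≡ 4 (mod 47). So x ≡ 13 + 51·4 = 217 (mod 2397).
  Combine with x ≡ 6 (mod 40): write x = 217 + 2397·t and require 217 + 2397·t ≡ 6 (mod 40), i.e. 2397·t ≡ 6 − 217 ≡ 29 (mod 40). Since 2397^(−1) ≡ 13 (mod 40) (2397 ≡ 37 (mod 40)), t ≡ 13·29 ≡ 17 (mod 40). So x ≡ 217 + 2397·17 = 40966 (mod 95880).
Unique solution in [0, 95880): x = 40966.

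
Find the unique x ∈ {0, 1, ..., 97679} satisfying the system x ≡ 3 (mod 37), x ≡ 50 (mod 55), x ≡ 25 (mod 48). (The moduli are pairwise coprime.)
The moduli 37, 55, 48 are pairwise coprime, so by the CRT there is a unique solution mod 37·55·48 = 97680.
Solve by successive substitution. Start with x ≡ 3 (mod 37).
  Combine with x ≡ 50 (mod 55): write x = 3 + 37·t and require 3 + 37·t ≡ 50 (mod 55), i.e. 37·t ≡ 50 − 3 ≡ 47 (mod 55). Since 37^(−1) ≡ 3 (mod 55), t ≡ 3·47 ≡ 31 (mod 55). So x ≡ 3 + 37·31 = 1150 (mod 2035).
  Combine with x ≡ 25 (mod 48): write x = 1150 + 2035·t and require 1150 + 2035·t ≡ 25 (mod 48), i.e. 2035·t ≡ 25 − 1150 ≡ 27 (mod 48). Since 2035^(−1) ≡ 43 (mod 48) (2035 ≡ 19 (mod 48)), t ≡ 43·27 ≡ 9 (mod 48). So x ≡ 1150 + 2035·9 = 19465 (mod 97680).
Unique solution in [0, 97680): x = 19465.

Final answer: x ≡ 19465 (mod 97680); the representative in [0, 97680) is 19465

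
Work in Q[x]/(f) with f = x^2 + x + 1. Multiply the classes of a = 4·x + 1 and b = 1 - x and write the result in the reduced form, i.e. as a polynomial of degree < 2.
First multiply in Q[x] without reducing: a · b = -4·x^2 + 3·x + 1. Now divide by f(x) = x^2 + x + 1, eliminating the leading term at each step:
  leading term -4·x^2: subtract (-4)·f(x) = -4·x^2 - 4·x - 4, leaving 7·x + 5
The degree is now < 2, so this is the remainder. Hence a · b ≡ 7·x + 5 in Q[x]/(f).

Final answer: a · b ≡ 7·x + 5 (mod f(x))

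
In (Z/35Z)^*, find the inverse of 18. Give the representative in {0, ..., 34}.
18^(−1) ≡ 2 (mod 35)

Apply the extended Euclidean algorithm to (35, 18), tracking rows (r, s, t) with s·35 + t·18 = r. Each division r_prev = q·r_cur + r_new produces the new row as (previous row) − q·(current row):
  row A: (35, 1, 0)   [1·35 + 0·18 = 35]
  row B: (18, 0, 1)   [0·35 + 1·18 = 18]
  35 = 1·18 + 17   → row C = row A − 1·row B = (17, 1, −1)   [check: 1·35 − 1·18 = 17]
  18 = 1·17 + 1   → row D = row B − 1·row C = (1, −1, 2)   [check: −1·35 + 2·18 = 1]
  17 = 17·1 + 0   → remainder 0, stop. gcd = 1 (last nonzero row D).
The gcd is 1, so 18 is invertible mod 35. The last nonzero row gives −1·35 + 2·18 = 1, so t = 2. So 18^(−1) ≡ 2 (mod 35). Verify: 18 · 2 = 36 ≡ 1 (mod 35). ✓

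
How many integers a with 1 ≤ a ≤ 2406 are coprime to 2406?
800

The number of a ∈ {1, ..., 2406} with gcd(a, 2406) = 1 is by definition Euler's totient φ(2406). φ is multiplicative, with φ(p^e) = p^e − p^(e−1). Factorise 2406 = 2 · 3 · 401. Then
  φ(2406) = (2 − 1) · (3 − 1) · (401 − 1) = 1 · 2 · 400 = 800.
So there are 800 such integers.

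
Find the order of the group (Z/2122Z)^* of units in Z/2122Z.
|(Z/2122Z)^*| = 1060

(Z/2122Z)^* consists of the classes a with gcd(a, 2122) = 1, so its order is φ(2122). φ is multiplicative, with φ(p^e) = p^e − p^(e−1). Factorise 2122 = 2 · 1061. Then
  φ(2122) = (2 − 1) · (1061 − 1) = 1 · 1060 = 1060.
Thus |(Z/2122Z)^*| = 1060.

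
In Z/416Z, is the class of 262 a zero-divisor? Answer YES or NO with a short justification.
YES

gcd(262, 416) = 2 > 1, so 262 is not a unit in Z/416Z. In Z/nZ every nonzero non-unit is a zero-divisor: explicitly, take b = 416/gcd = 208 ≠ 0 (mod 416); then 262·208 = 54496 = 131·416, i.e. 262·208 ≡ 0 (mod 416). So 262 is a zero-divisor.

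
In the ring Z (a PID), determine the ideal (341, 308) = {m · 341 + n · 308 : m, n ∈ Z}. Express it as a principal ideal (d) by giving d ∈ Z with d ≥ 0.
In the PID Z, (a, b) is generated by gcd(a, b). Compute gcd(341, 308) with the extended Euclidean algorithm, tracking rows (r, s, t) with s·341 + t·308 = r:
  row A: (341, 1, 0)   [1·341 + 0·308 = 341]
  row B: (308, 0, 1)   [0·341 + 1·308 = 308]
  341 = 1·308 + 33   → row C = row A − 1·row B = (33, 1, −1)   [check: 1·341 − 1·308 = 33]
  308 = 9·33 + 11   → row D = row B − 9·row C = (11, −9, 10)   [check: −9·341 + 10·308 = 11]
  33 = 3·11 + 0   → remainder 0, stop. gcd = 11 (last nonzero row D).
So gcd(341, 308) = 11, with Bézout identity −9·341 + 10·308 = 11. Containment (⊇): the Bézout identity exhibits 11 as an element of (341, 308), giving (11) ⊆ (341, 308). Containment (⊆): since 11 | 341 and 11 | 308 (341 = 11·31, 308 = 11·28), every Z-linear combination of 341 and 308 is divisible by 11, so (341, 308) ⊆ (11). Therefore (341, 308) = (11), d = 11.

Final answer: (341, 308) = (11); d = 11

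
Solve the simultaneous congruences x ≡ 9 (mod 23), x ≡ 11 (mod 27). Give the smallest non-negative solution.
x ≡ 308 (mod 621); the representative in [0, 621) is 308

The moduli 23, 27 are pairwise coprime, so by the CRT there is a unique solution mod 23·27 = 621.
Solve by successive substitution. Start with x ≡ 9 (mod 23).
  Combine with x ≡ 11 (mod 27): write x = 9 + 23·t and require 9 + 23·t ≡ 11 (mod 27), i.e. 23·t ≡ 11 − 9 ≡ 2 (mod 27). Since 23^(−1) ≡ 20 (mod 27), t ≡ 20·2 ≡ 13 (mod 27). So x ≡ 9 + 23·13 = 308 (mod 621).
Unique solution in [0, 621): x = 308.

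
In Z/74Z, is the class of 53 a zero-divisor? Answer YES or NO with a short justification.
gcd(53, 74) = 1, so 53 is a unit in Z/74Z (it has a multiplicative inverse). A unit cannot be a zero-divisor: if 53·b ≡ 0 then multiplying both sides by 53^(−1) gives b ≡ 0. So 53 is not a zero-divisor.

Final answer: NO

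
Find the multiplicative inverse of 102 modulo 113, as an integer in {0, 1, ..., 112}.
102^(−1) ≡ 41 (mod 113)

Apply the extended Euclidean algorithm to (113, 102), tracking rows (r, s, t) with s·113 + t·102 = r. Each division r_prev = q·r_cur + r_new produces the new row as (previous row) − q·(current row):
  row A: (113, 1, 0)   [1·113 + 0·102 = 113]
  row B: (102, 0, 1)   [0·113 + 1·102 = 102]
  113 = 1·102 + 11   → row C = row A − 1·row B = (11, 1, −1)   [check: 1·113 − 1·102 = 11]
  102 = 9·11 + 3   → row D = row B − 9·row C = (3, −9, 10)   [check: −9·113 + 10·102 = 3]
  11 = 3·3 + 2   → row E = row C − 3·row D = (2, 28, −31)   [check: 28·113 − 31·102 = 2]
  3 = 1·2 + 1   → row F = row D − 1·row E = (1, −37, 41)   [check: −37·113 + 41·102 = 1]
  2 = 2·1 + 0   → remainder 0, stop. gcd = 1 (last nonzero row F).
The gcd is 1, so 102 is invertible mod 113. The last nonzero row gives −37·113 + 41·102 = 1, so t = 41. So 102^(−1) ≡ 41 (mod 113). Verify: 102 · 41 = 4182 ≡ 1 (mod 113). ✓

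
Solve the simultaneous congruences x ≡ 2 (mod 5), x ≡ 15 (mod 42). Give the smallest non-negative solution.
x ≡ 57 (mod 210); the representative in [0, 210) is 57

The moduli 5, 42 are pairwise coprime, so by the CRT there is a unique solution mod 5·42 = 210.
Solve by successive substitution. Start with x ≡ 2 (mod 5).
  Combine with x ≡ 15 (mod 42): write x = 2 + 5·t and require 2 + 5·t ≡ 15 (mod 42), i.e. 5·t ≡ 15 − 2 ≡ 13 (mod 42). Since 5^(−1) ≡ 17 (mod 42), t ≡ 17·13 ≡ 11 (mod 42). So x ≡ 2 + 5·11 = 57 (mod 210).
Unique solution in [0, 210): x = 57.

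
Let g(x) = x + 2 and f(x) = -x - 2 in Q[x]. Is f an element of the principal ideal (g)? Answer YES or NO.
YES

In Q[x] the ideal (g) consists of all multiples of g, so f ∈ (g) iff g | f, i.e. iff the remainder of f on division by g is 0. Divide f by g (g is monic, so eliminate the leading term of the running remainder at each step):
  leading term -x: subtract (-1)·g(x) = -x - 2, leaving 0
The remainder is 0, so f(x) = g(x) · h(x) with h(x) = -1. Hence g | f, i.e. f ∈ (g).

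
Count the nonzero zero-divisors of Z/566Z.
Z/566Z has 283 nonzero zero-divisors

In Z/566Z each nonzero element is either a unit (gcd with 566 is 1) or a zero-divisor (gcd > 1). The number of units is φ(566): factorise 566 = 2 · 283, so φ(566) = (2 − 1) · (283 − 1) = 1 · 282 = 282. The nonzero elements number 566 − 1 = 565. Hence the nonzero zero-divisors number 565 − 282 = 283.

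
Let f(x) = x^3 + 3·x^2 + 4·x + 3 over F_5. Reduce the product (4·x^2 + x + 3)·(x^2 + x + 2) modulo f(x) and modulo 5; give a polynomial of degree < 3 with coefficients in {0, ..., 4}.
a · b ≡ 2·x^2 + x + 2 (mod f(x))

Multiply as integer polynomials: a · b = 4·x^4 + 5·x^3 + 12·x^2 + 5·x + 6. Reducing coefficients mod 5: a · b ≡ 4·x^4 + 2·x^2 + 1. Now divide by f(x) = x^3 + 3·x^2 + 4·x + 3 in F_5[x], eliminating the leading term at each step:
  leading term 4·x^4: subtract (4·x)·f(x) = 4·x^4 + 2·x^3 + x^2 + 2·x, leaving 3·x^3 + x^2 + 3·x + 1 (coefficients mod 5)
  leading term 3·x^3: subtract (3)·f(x) = 3·x^3 + 4·x^2 + 2·x + 4, leaving 2·x^2 + x + 2 (coefficients mod 5)
The degree is now < 3, so this is the remainder. Hence a · b ≡ 2·x^2 + x + 2 in F_5[x]/(f).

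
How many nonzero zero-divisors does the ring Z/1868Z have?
Z/1868Z has 935 nonzero zero-divisors

In Z/1868Z each nonzero element is either a unit (gcd with 1868 is 1) or a zero-divisor (gcd > 1). The number of units is φ(1868): factorise 1868 = 2^2 · 467, so φ(1868) = (2^2 − 2^1) · (467 − 1) = 2 · 466 = 932. The nonzero elements number 1868 − 1 = 1867. Hence the nonzero zero-divisors number 1867 − 932 = 935.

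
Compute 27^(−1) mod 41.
Apply the extended Euclidean algorithm to (41, 27), tracking rows (r, s, t) with s·41 + t·27 = r. Each division r_prev = q·r_cur + r_new produces the new row as (previous row) − q·(current row):
  row A: (41, 1, 0)   [1·41 + 0·27 = 41]
  row B: (27, 0, 1)   [0·41 + 1·27 = 27]
  41 = 1·27 + 14   → row C = row A − 1·row B = (14, 1, −1)   [check: 1·41 − 1·27 = 14]
  27 = 1·14 + 13   → row D = row B − 1·row C = (13, −1, 2)   [check: −1·41 + 2·27 = 13]
  14 = 1·13 + 1   → row E = row C − 1·row D = (1, 2, −3)   [check: 2·41 − 3·27 = 1]
  13 = 13·1 + 0   → remainder 0, stop. gcd = 1 (last nonzero row E).
The gcd is 1, so 27 is invertible mod 41. The last nonzero row gives 2·41 − 3·27 = 1, so t = −3. So 27^(−1) ≡ −3 ≡ 38 (mod 41). Verify: 27 · 38 = 1026 ≡ 1 (mod 41). ✓

Final answer: 27^(−1) ≡ 38 (mod 41)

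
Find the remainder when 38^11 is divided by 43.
Use repeated squaring. Binary(11) = 1011. Walk through the bits of the exponent 11 left-to-right: at each bit after the leading one, square the running value, then multiply by 38 if the bit is 1 (always reducing mod 43):
  bit 1 = 1 (leading): start with 38.
  bit 2 = 0: square 38^2 = 1444 ≡ 25 (mod 43).
  bit 3 = 1: square 25^2 = 625 ≡ 23; bit is 1, so multiply 23·38 = 874 ≡ 14 (mod 43).
  bit 4 = 1: square 14^2 = 196 ≡ 24; bit is 1, so multiply 24·38 = 912 ≡ 9 (mod 43).
Final value: 38^11 ≡ 9 (mod 43).

Final answer: 9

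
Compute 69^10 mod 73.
4

Use repeated squaring. Binary(10) = 1010. Walk through the bits of the exponent 10 left-to-right: at each bit after the leading one, square the running value, then multiply by 69 if the bit is 1 (always reducing mod 73):
  bit 1 = 1 (leading): start with 69.
  bit 2 = 0: square 69^2 = 4761 ≡ 16 (mod 73).
  bit 3 = 1: square 16^2 = 256 ≡ 37; bit is 1, so multiply 37·69 = 2553 ≡ 71 (mod 73).
  bit 4 = 0: square 71^2 = 5041 ≡ 4 (mod 73).
Final value: 69^10 ≡ 4 (mod 73).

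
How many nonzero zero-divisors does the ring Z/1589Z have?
In Z/1589Z each nonzero element is either a unit (gcd with 1589 is 1) or a zero-divisor (gcd > 1). The number of units is φ(1589): factorise 1589 = 7 · 227, so φ(1589) = (7 − 1) · (227 − 1) = 6 · 226 = 1356. The nonzero elements number 1589 − 1 = 1588. Hence the nonzero zero-divisors number 1588 − 1356 = 232.

Final answer: Z/1589Z has 232 nonzero zero-divisors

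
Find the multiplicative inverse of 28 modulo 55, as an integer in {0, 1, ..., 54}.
Apply the extended Euclidean algorithm to (55, 28), tracking rows (r, s, t) with s·55 + t·28 = r. Each division r_prev = q·r_cur + r_new produces the new row as (previous row) − q·(current row):
  row A: (55, 1, 0)   [1·55 + 0·28 = 55]
  row B: (28, 0, 1)   [0·55 + 1·28 = 28]
  55 = 1·28 + 27   → row C = row A − 1·row B = (27, 1, −1)   [check: 1·55 − 1·28 = 27]
  28 = 1·27 + 1   → row D = row B − 1·row C = (1, −1, 2)   [check: −1·55 + 2·28 = 1]
  27 = 27·1 + 0   → remainder 0, stop. gcd = 1 (last nonzero row D).
The gcd is 1, so 28 is invertible mod 55. The last nonzero row gives −1·55 + 2·28 = 1, so t = 2. So 28^(−1) ≡ 2 (mod 55). Verify: 28 · 2 = 56 ≡ 1 (mod 55). ✓

Final answer: 28^(−1) ≡ 2 (mod 55)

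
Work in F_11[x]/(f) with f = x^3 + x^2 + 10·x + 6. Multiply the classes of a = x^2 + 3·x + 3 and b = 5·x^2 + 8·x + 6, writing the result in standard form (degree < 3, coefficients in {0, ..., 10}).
a · b ≡ 10·x^2 + 8·x + 9 (mod f(x))

Multiply as integer polynomials: a · b = 5·x^4 + 23·x^3 + 45·x^2 + 42·x + 18. Reducing coefficients mod 11: a · b ≡ 5·x^4 + x^3 + x^2 + 9·x + 7. Now divide by f(x) = x^3 + x^2 + 10·x + 6 in F_11[x], eliminating the leading term at each step:
  leading term 5·x^4: subtract (5·x)·f(x) = 5·x^4 + 5·x^3 + 6·x^2 + 8·x, leaving 7·x^3 + 6·x^2 + x + 7 (coefficients mod 11)
  leading term 7·x^3: subtract (7)·f(x) = 7·x^3 + 7·x^2 + 4·x + 9, leaving 10·x^2 + 8·x + 9 (coefficients mod 11)
The degree is now < 3, so this is the remainder. Hence a · b ≡ 10·x^2 + 8·x + 9 in F_11[x]/(f).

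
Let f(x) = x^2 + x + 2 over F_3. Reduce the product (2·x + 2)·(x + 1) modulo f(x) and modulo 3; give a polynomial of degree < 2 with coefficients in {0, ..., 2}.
a · b ≡ 2·x + 1 (mod f(x))

Multiply as integer polynomials: a · b = 2·x^2 + 4·x + 2. Reducing coefficients mod 3: a · b ≡ 2·x^2 + x + 2. Now divide by f(x) = x^2 + x + 2 in F_3[x], eliminating the leading term at each step:
  leading term 2·x^2: subtract (2)·f(x) = 2·x^2 + 2·x + 1, leaving 2·x + 1 (coefficients mod 3)
The degree is now < 2, so this is the remainder. Hence a · b ≡ 2·x + 1 in F_3[x]/(f).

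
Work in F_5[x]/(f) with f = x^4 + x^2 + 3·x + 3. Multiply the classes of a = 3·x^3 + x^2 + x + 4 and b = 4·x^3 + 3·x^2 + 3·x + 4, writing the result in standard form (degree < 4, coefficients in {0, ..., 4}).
a · b ≡ 4 (mod f(x))

Multiply as integer polynomials: a · b = 12·x^6 + 13·x^5 + 16·x^4 + 34·x^3 + 19·x^2 + 16·x + 16. Reducing coefficients mod 5: a · b ≡ 2·x^6 + 3·x^5 + x^4 + 4·x^3 + 4·x^2 + x + 1. Now divide by f(x) = x^4 + x^2 + 3·x + 3 in F_5[x], eliminating the leading term at each step:
  leading term 2·x^6: subtract (2·x^2)·f(x) = 2·x^6 + 2·x^4 + x^3 + x^2, leaving 3·x^5 + 4·x^4 + 3·x^3 + 3·x^2 + x + 1 (coefficients mod 5)
  leading term 3·x^5: subtract (3·x)·f(x) = 3·x^5 + 3·x^3 + 4·x^2 + 4·x, leaving 4·x^4 + 4·x^2 + 2·x + 1 (coefficients mod 5)
  leading term 4·x^4: subtract (4)·f(x) = 4·x^4 + 4·x^2 + 2·x + 2, leaving 4 (coefficients mod 5)
The degree is now < 4, so this is the remainder. Hence a · b ≡ 4 in F_5[x]/(f).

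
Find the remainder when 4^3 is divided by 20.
Use repeated squaring. Binary(3) = 11. Walk through the bits of the exponent 3 left-to-right: at each bit after the leading one, square the running value, then multiply by 4 if the bit is 1 (always reducing mod 20):
  bit 1 = 1 (leading): start with 4.
  bit 2 = 1: square 4^2 = 16; bit is 1, so multiply 16·4 = 64 ≡ 4 (mod 20).
Final value: 4^3 ≡ 4 (mod 20).

Final answer: 4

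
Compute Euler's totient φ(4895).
φ is multiplicative, with φ(p^e) = p^e − p^(e−1). Factorise 4895 = 5 · 11 · 89. Then
  φ(4895) = (5 − 1) · (11 − 1) · (89 − 1) = 4 · 10 · 88 = 3520.

Final answer: φ(4895) = 3520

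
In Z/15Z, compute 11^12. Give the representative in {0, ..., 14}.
1

Use repeated squaring. Binary(12) = 1100. Walk through the bits of the exponent 12 left-to-right: at each bit after the leading one, square the running value, then multiply by 11 if the bit is 1 (always reducing mod 15):
  bit 1 = 1 (leading): start with 11.
  bit 2 = 1: square 11^2 = 121 ≡ 1; bit is 1, so multiply 1·11 = 11 (mod 15).
  bit 3 = 0: square 11^2 = 121 ≡ 1 (mod 15).
  bit 4 = 0: square 1^2 = 1 (mod 15).
Final value: 11^12 ≡ 1 (mod 15).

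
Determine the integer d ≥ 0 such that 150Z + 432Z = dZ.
(150, 432) = (6); d = 6

In the PID Z, (a, b) is generated by gcd(a, b). Compute gcd(432, 150) with the extended Euclidean algorithm, tracking rows (r, s, t) with s·432 + t·150 = r:
  row A: (432, 1, 0)   [1·432 + 0·150 = 432]
  row B: (150, 0, 1)   [0·432 + 1·150 = 150]
  432 = 2·150 + 132   → row C = row A − 2·row B = (132, 1, −2)   [check: 1·432 − 2·150 = 132]
  150 = 1·132 + 18   → row D = row B − 1·row C = (18, −1, 3)   [check: −1·432 + 3·150 = 18]
  132 = 7·18 + 6   → row E = row C − 7·row D = (6, 8, −23)   [check: 8·432 − 23·150 = 6]
  18 = 3·6 + 0   → remainder 0, stop. gcd = 6 (last nonzero row E).
So gcd(150, 432) = 6, with Bézout identity 8·432 − 23·150 = 6. Containment (⊇): the Bézout identity exhibits 6 as an element of (150, 432), giving (6) ⊆ (150, 432). Containment (⊆): since 6 | 150 and 6 | 432 (150 = 6·25, 432 = 6·72), every Z-linear combination of 150 and 432 is divisible by 6, so (150, 432) ⊆ (6). Therefore (150, 432) = (6), d = 6.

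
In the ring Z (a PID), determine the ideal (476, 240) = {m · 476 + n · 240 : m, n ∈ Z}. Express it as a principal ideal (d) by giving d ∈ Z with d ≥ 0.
(476, 240) = (4); d = 4

In the PID Z, (a, b) is generated by gcd(a, b). Compute gcd(476, 240) with the extended Euclidean algorithm, tracking rows (r, s, t) with s·476 + t·240 = r:
  row A: (476, 1, 0)   [1·476 + 0·240 = 476]
  row B: (240, 0, 1)   [0·476 + 1·240 = 240]
  476 = 1·240 + 236   → row C = row A − 1·row B = (236, 1, −1)   [check: 1·476 − 1·240 = 236]
  240 = 1·236 + 4   → row D = row B − 1·row C = (4, −1, 2)   [check: −1·476 + 2·240 = 4]
  236 = 59·4 + 0   → remainder 0, stop. gcd = 4 (last nonzero row D).
So gcd(476, 240) = 4, with Bézout identity −1·476 + 2·240 = 4. Containment (⊇): the Bézout identity exhibits 4 as an element of (476, 240), giving (4) ⊆ (476, 240). Containment (⊆): since 4 | 476 and 4 | 240 (476 = 4·119, 240 = 4·60), every Z-linear combination of 476 and 240 is divisible by 4, so (476, 240) ⊆ (4). Therefore (476, 240) = (4), d = 4.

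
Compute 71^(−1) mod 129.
71^(−1) ≡ 20 (mod 129)

Apply the extended Euclidean algorithm to (129, 71), tracking rows (r, s, t) with s·129 + t·71 = r. Each division r_prev = q·r_cur + r_new produces the new row as (previous row) − q·(current row):
  row A: (129, 1, 0)   [1·129 + 0·71 = 129]
  row B: (71, 0, 1)   [0·129 + 1·71 = 71]
  129 = 1·71 + 58   → row C = row A − 1·row B = (58, 1, −1)   [check: 1·129 − 1·71 = 58]
  71 = 1·58 + 13   → row D = row B − 1·row C = (13, −1, 2)   [check: −1·129 + 2·71 = 13]
  58 = 4·13 + 6   → row E = row C − 4·row D = (6, 5, −9)   [check: 5·129 − 9·71 = 6]
  13 = 2·6 + 1   → row F = row D − 2·row E = (1, −11, 20)   [check: −11·129 + 20·71 = 1]
  6 = 6·1 + 0   → remainder 0, stop. gcd = 1 (last nonzero row F).
The gcd is 1, so 71 is invertible mod 129. The last nonzero row gives −11·129 + 20·71 = 1, so t = 20. So 71^(−1) ≡ 20 (mod 129). Verify: 71 · 20 = 1420 ≡ 1 (mod 129). ✓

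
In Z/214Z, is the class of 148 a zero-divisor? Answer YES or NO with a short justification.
YES

gcd(148, 214) = 2 > 1, so 148 is not a unit in Z/214Z. In Z/nZ every nonzero non-unit is a zero-divisor: explicitly, take b = 214/gcd = 107 ≠ 0 (mod 214); then 148·107 = 15836 = 74·214, i.e. 148·107 ≡ 0 (mod 214). So 148 is a zero-divisor.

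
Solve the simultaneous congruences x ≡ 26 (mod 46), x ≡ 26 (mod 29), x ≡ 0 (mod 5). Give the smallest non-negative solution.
x ≡ 1360 (mod 6670); the representative in [0, 6670) is 1360

The moduli 46, 29, 5 are pairwise coprime, so by the CRT there is a unique solution mod 46·29·5 = 6670.
Solve by successive substitution. Start with x ≡ 26 (mod 46).
  Combine with x ≡ 26 (mod 29): write x = 26 + 46·t and require 26 + 46·t ≡ 26 (mod 29), i.e. 46·t ≡ 26 − 26 ≡ 0 (mod 29). Since 46^(−1) ≡ 12 (mod 29) (46 ≡ 17 (mod 29)), t ≡ 12·0 ≡ 0 (mod 29). So x ≡ 26 + 46·0 = 26 (mod 1334).
  Combine with x ≡ 0 (mod 5): write x = 26 + 1334·t and require 26 + 1334·t ≡ 0 (mod 5), i.e. 1334·t ≡ 0 − 26 ≡ 4 (mod 5). Since 1334^(−1) ≡ 4 (mod 5) (1334 ≡ 4 (mod 5)), t ≡ 4·4 ≡ 1 (mod 5). So x ≡ 26 + 1334·1 = 1360 (mod 6670).
Unique solution in [0, 6670): x = 1360.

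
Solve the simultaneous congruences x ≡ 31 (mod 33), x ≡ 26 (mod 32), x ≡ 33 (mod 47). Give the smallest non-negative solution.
x ≡ 14650 (mod 49632); the representative in [0, 49632) is 14650

The moduli 33, 32, 47 are pairwise coprime, so by the CRT there is a unique solution mod 33·32·47 = 49632.
Solve by successive substitution. Start with x ≡ 31 (mod 33).
  Combine with x ≡ 26 (mod 32): write x = 31 + 33·t and require 31 + 33·t ≡ 26 (mod 32), i.e. 33·t ≡ 26 − 31 ≡ 27 (mod 32). Since 33^(−1) ≡ 1 (mod 32) (33 ≡ 1 (mod 32)), t ≡ 1·27 ≡ 27 (mod 32). So x ≡ 31 + 33·27 = 922 (mod 1056).
  Combine with x ≡ 33 (mod 47): write x = 922 + 1056·t and require 922 + 1056·t ≡ 33 (mod 47), i.e. 1056·t ≡ 33 − 922 ≡ 4 (mod 47). Since 1056^(−1) ≡ 15 (mod 47) (1056 ≡ 22 (mod 47)), t ≡ 15·4 ≡ 13 (mod 47). So x ≡ 922 + 1056·13 = 14650 (mod 49632).
Unique solution in [0, 49632): x = 14650.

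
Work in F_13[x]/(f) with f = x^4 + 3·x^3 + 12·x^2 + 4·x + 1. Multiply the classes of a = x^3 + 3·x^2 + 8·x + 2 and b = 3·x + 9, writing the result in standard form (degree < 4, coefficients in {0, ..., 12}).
Multiply as integer polynomials: a · b = 3·x^4 + 18·x^3 + 51·x^2 + 78·x + 18. Reducing coefficients mod 13: a · b ≡ 3·x^4 + 5·x^3 + 12·x^2 + 5. Now divide by f(x) = x^4 + 3·x^3 + 12·x^2 + 4·x + 1 in F_13[x], eliminating the leading term at each step:
  leading term 3·x^4: subtract (3)·f(x) = 3·x^4 + 9·x^3 + 10·x^2 + 12·x + 3, leaving 9·x^3 + 2·x^2 + x + 2 (coefficients mod 13)
The degree is now < 4, so this is the remainder. Hence a · b ≡ 9·x^3 + 2·x^2 + x + 2 in F_13[x]/(f).

Final answer: a · b ≡ 9·x^3 + 2·x^2 + x + 2 (mod f(x))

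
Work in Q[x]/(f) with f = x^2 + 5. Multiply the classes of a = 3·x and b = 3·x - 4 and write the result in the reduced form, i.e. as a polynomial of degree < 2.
a · b ≡ -12·x - 45 (mod f(x))

First multiply in Q[x] without reducing: a · b = 9·x^2 - 12·x. Now divide by f(x) = x^2 + 5, eliminating the leading term at each step:
  leading term 9·x^2: subtract (9)·f(x) = 9·x^2 + 45, leaving -12·x - 45
The degree is now < 2, so this is the remainder. Hence a · b ≡ -12·x - 45 in Q[x]/(f).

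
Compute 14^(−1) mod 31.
14^(−1) ≡ 20 (mod 31)

Apply the extended Euclidean algorithm to (31, 14), tracking rows (r, s, t) with s·31 + t·14 = r. Each division r_prev = q·r_cur + r_new produces the new row as (previous row) − q·(current row):
  row A: (31, 1, 0)   [1·31 + 0·14 = 31]
  row B: (14, 0, 1)   [0·31 + 1·14 = 14]
  31 = 2·14 + 3   → row C = row A − 2·row B = (3, 1, −2)   [check: 1·31 − 2·14 = 3]
  14 = 4·3 + 2   → row D = row B − 4·row C = (2, −4, 9)   [check: −4·31 + 9·14 = 2]
  3 = 1·2 + 1   → row E = row C − 1·row D = (1, 5, −11)   [check: 5·31 − 11·14 = 1]
  2 = 2·1 + 0   → remainder 0, stop. gcd = 1 (last nonzero row E).
The gcd is 1, so 14 is invertible mod 31. The last nonzero row gives 5·31 − 11·14 = 1, so t = −11. So 14^(−1) ≡ −11 ≡ 20 (mod 31). Verify: 14 · 20 = 280 ≡ 1 (mod 31). ✓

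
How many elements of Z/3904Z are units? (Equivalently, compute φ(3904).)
An element a ∈ Z/3904Z is a unit iff gcd(a, 3904) = 1, so the number of units is φ(3904). φ is multiplicative, with φ(p^e) = p^e − p^(e−1). Factorise 3904 = 2^6 · 61. Then
  φ(3904) = (2^6 − 2^5) · (61 − 1) = 32 · 60 = 1920.

Final answer: Z/3904Z has φ(3904) = 1920 units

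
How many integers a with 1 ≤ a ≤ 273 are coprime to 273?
144

The number of a ∈ {1, ..., 273} with gcd(a, 273) = 1 is by definition Euler's totient φ(273). φ is multiplicative, with φ(p^e) = p^e − p^(e−1). Factorise 273 = 3 · 7 · 13. Then
  φ(273) = (3 − 1) · (7 − 1) · (13 − 1) = 2 · 6 · 12 = 144.
So there are 144 such integers.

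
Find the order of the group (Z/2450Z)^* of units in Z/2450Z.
(Z/2450Z)^* consists of the classes a with gcd(a, 2450) = 1, so its order is φ(2450). φ is multiplicative, with φ(p^e) = p^e − p^(e−1). Factorise 2450 = 2 · 5^2 · 7^2. Then
  φ(2450) = (2 − 1) · (5^2 − 5^1) · (7^2 − 7^1) = 1 · 20 · 42 = 840.
Thus |(Z/2450Z)^*| = 840.

Final answer: |(Z/2450Z)^*| = 840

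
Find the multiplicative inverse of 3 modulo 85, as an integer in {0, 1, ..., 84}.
Apply the extended Euclidean algorithm to (85, 3), tracking rows (r, s, t) with s·85 + t·3 = r. Each division r_prev = q·r_cur + r_new produces the new row as (previous row) − q·(current row):
  row A: (85, 1, 0)   [1·85 + 0·3 = 85]
  row B: (3, 0, 1)   [0·85 + 1·3 = 3]
  85 = 28·3 + 1   → row C = row A − 28·row B = (1, 1, −28)   [check: 1·85 − 28·3 = 1]
  3 = 3·1 + 0   → remainder 0, stop. gcd = 1 (last nonzero row C).
The gcd is 1, so 3 is invertible mod 85. The last nonzero row gives 1·85 − 28·3 = 1, so t = −28. So 3^(−1) ≡ −28 ≡ 57 (mod 85). Verify: 3 · 57 = 171 ≡ 1 (mod 85). ✓

Final answer: 3^(−1) ≡ 57 (mod 85)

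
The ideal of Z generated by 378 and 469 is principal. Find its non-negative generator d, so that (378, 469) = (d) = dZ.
(378, 469) = (7); d = 7

In the PID Z, (a, b) is generated by gcd(a, b). Compute gcd(469, 378) with the extended Euclidean algorithm, tracking rows (r, s, t) with s·469 + t·378 = r:
  row A: (469, 1, 0)   [1·469 + 0·378 = 469]
  row B: (378, 0, 1)   [0·469 + 1·378 = 378]
  469 = 1·378 + 91   → row C = row A − 1·row B = (91, 1, −1)   [check: 1·469 − 1·378 = 91]
  378 = 4·91 + 14   → row D = row B − 4·row C = (14, −4, 5)   [check: −4·469 + 5·378 = 14]
  91 = 6·14 + 7   → row E = row C − 6·row D = (7, 25, −31)   [check: 25·469 − 31·378 = 7]
  14 = 2·7 + 0   → remainder 0, stop. gcd = 7 (last nonzero row E).
So gcd(378, 469) = 7, with Bézout identity 25·469 − 31·378 = 7. Containment (⊇): the Bézout identity exhibits 7 as an element of (378, 469), giving (7) ⊆ (378, 469). Containment (⊆): since 7 | 378 and 7 | 469 (378 = 7·54, 469 = 7·67), every Z-linear combination of 378 and 469 is divisible by 7, so (378, 469) ⊆ (7). Therefore (378, 469) = (7), d = 7.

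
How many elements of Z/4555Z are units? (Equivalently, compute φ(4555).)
An element a ∈ Z/4555Z is a unit iff gcd(a, 4555) = 1, so the number of units is φ(4555). φ is multiplicative, with φ(p^e) = p^e − p^(e−1). Factorise 4555 = 5 · 911. Then
  φ(4555) = (5 − 1) · (911 − 1) = 4 · 910 = 3640.

Final answer: Z/4555Z has φ(4555) = 3640 units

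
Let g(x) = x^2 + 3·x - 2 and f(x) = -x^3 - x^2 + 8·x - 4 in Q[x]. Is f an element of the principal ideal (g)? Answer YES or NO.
YES

In Q[x] the ideal (g) consists of all multiples of g, so f ∈ (g) iff g | f, i.e. iff the remainder of f on division by g is 0. Divide f by g (g is monic, so eliminate the leading term of the running remainder at each step):
  leading term -x^3: subtract (-x)·g(x) = -x^3 - 3·x^2 + 2·x, leaving 2·x^2 + 6·x - 4
  leading term 2·x^2: subtract (2)·g(x) = 2·x^2 + 6·x - 4, leaving 0
The remainder is 0, so f(x) = g(x) · h(x) with h(x) = 2 - x. Hence g | f, i.e. f ∈ (g).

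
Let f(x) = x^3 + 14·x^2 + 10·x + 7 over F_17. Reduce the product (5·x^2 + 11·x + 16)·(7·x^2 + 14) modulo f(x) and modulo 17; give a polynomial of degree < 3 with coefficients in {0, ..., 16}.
Multiply as integer polynomials: a · b = 35·x^4 + 77·x^3 + 182·x^2 + 154·x + 224. Reducing coefficients mod 17: a · b ≡ x^4 + 9·x^3 + 12·x^2 + x + 3. Now divide by f(x) = x^3 + 14·x^2 + 10·x + 7 in F_17[x], eliminating the leading term at each step:
  leading term x^4: subtract (x)·f(x) = x^4 + 14·x^3 + 10·x^2 + 7·x, leaving 12·x^3 + 2·x^2 + 11·x + 3 (coefficients mod 17)
  leading term 12·x^3: subtract (12)·f(x) = 12·x^3 + 15·x^2 + x + 16, leaving 4·x^2 + 10·x + 4 (coefficients mod 17)
The degree is now < 3, so this is the remainder. Hence a · b ≡ 4·x^2 + 10·x + 4 in F_17[x]/(f).

Final answer: a · b ≡ 4·x^2 + 10·x + 4 (mod f(x))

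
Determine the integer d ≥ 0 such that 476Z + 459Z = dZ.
(476, 459) = (17); d = 17

In the PID Z, (a, b) is generated by gcd(a, b). Compute gcd(476, 459) with the extended Euclidean algorithm, tracking rows (r, s, t) with s·476 + t·459 = r:
  row A: (476, 1, 0)   [1·476 + 0·459 = 476]
  row B: (459, 0, 1)   [0·476 + 1·459 = 459]
  476 = 1·459 + 17   → row C = row A − 1·row B = (17, 1, −1)   [check: 1·476 − 1·459 = 17]
  459 = 27·17 + 0   → remainder 0, stop. gcd = 17 (last nonzero row C).
So gcd(476, 459) = 17, with Bézout identity 1·476 − 1·459 = 17. Containment (⊇): the Bézout identity exhibits 17 as an element of (476, 459), giving (17) ⊆ (476, 459). Containment (⊆): since 17 | 476 and 17 | 459 (476 = 17·28, 459 = 17·27), every Z-linear combination of 476 and 459 is divisible by 17, so (476, 459) ⊆ (17). Therefore (476, 459) = (17), d = 17.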